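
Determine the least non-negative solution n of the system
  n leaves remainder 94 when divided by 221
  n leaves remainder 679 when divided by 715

7829

Combine the congruences pairwise.
gcd(221, 715) = 13 and 13 | (679 − 94), so the pair is consistent; merging gives n ≡ 7829 (mod 12155), where 12155 = lcm(221, 715).
The solution is unique modulo lcm(221, 715) = 12155.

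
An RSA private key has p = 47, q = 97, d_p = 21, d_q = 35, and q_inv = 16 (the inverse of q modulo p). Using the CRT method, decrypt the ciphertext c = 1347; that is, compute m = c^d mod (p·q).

m₁ = c^(d_p) mod p: c ≡ 31 (mod 47), and 31^21 mod 47 = 38.
m₂ = c^(d_q) mod q: c ≡ 86 (mod 97), and 86^35 mod 97 = 95.
h = q_inv·(m₁ − m₂) mod p = 16·(38 − 95) mod 47 = 28.
m = m₂ + h·q = 95 + 28·97 = 2811.

2811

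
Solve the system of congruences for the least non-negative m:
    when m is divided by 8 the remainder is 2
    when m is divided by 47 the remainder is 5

146

From m ≡ 2 (mod 8) write m = 2 + 8t. Substituting into m ≡ 5 (mod 47) gives 8t ≡ 3 (mod 47), and since 8⁻¹ ≡ 6 (mod 47), t ≡ 18. Hence m ≡ 2 + 8·18 = 146 (mod 376).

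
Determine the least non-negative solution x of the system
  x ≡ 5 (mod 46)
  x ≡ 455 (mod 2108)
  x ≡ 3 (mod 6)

131151

Combine the congruences pairwise.
gcd(46, 2108) = 2 and 2 | (455 − 5), so the pair is consistent; merging gives x ≡ 34183 (mod 48484), where 48484 = lcm(46, 2108).
gcd(48484, 6) = 2 and 2 | (3 − 34183), so the pair is consistent; merging gives x ≡ 131151 (mod 145452), where 145452 = lcm(48484, 6).
The solution is unique modulo lcm(46, 2108, 6) = 145452.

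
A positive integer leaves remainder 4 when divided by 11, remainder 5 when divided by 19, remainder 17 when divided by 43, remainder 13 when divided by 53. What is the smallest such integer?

Combine the congruences pairwise.
From x ≡ 4 (mod 11) write x = 4 + 11t. Substituting into x ≡ 5 (mod 19) gives 11t ≡ 1 (mod 19), and since 11⁻¹ ≡ 7 (mod 19), t ≡ 7. Hence x ≡ 4 + 11·7 = 81 (mod 209).
From x ≡ 81 (mod 209) write x = 81 + 209t. Substituting into x ≡ 17 (mod 43) gives 209t ≡ 22 (mod 43), and since 37⁻¹ ≡ 7 (mod 43), t ≡ 25. Hence x ≡ 81 + 209·25 = 5306 (mod 8987).
From x ≡ 5306 (mod 8987) write x = 5306 + 8987t. Substituting into x ≡ 13 (mod 53) gives 8987t ≡ 7 (mod 53), and since 30⁻¹ ≡ 23 (mod 53), t ≡ 2. Hence x ≡ 5306 + 8987·2 = 23280 (mod 476311).

23280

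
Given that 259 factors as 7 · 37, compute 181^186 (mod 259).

211

Mod 7: 181 ≡ 6; since 6 | 186, by Fermat 6^186 ≡ 1 (mod 7).
Mod 37: 181 ≡ 33; by Fermat, exponent reduces to 186 mod 36 = 6; 33^6 ≡ 26 (mod 37).
Combine by CRT: x ≡ 1 (mod 7), x ≡ 26 (mod 37) ⇒ x ≡ 211 (mod 259).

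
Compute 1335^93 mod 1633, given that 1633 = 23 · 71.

806

Mod 23: 1335 ≡ 1; by Fermat, exponent reduces to 93 mod 22 = 5; 1^5 ≡ 1 (mod 23).
Mod 71: 1335 ≡ 57; by Fermat, exponent reduces to 93 mod 70 = 23; 57^23 ≡ 25 (mod 71).
Combine by CRT: x ≡ 1 (mod 23), x ≡ 25 (mod 71) ⇒ x ≡ 806 (mod 1633).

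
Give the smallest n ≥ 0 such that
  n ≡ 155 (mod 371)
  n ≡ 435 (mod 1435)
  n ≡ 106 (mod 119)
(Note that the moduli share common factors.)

128150

gcd(371, 1435) = 7 and 7 | (435 − 155), so the pair is consistent; merging gives n ≡ 52095 (mod 76055), where 76055 = lcm(371, 1435).
gcd(76055, 119) = 7 and 7 | (106 − 52095), so the pair is consistent; merging gives n ≡ 128150 (mod 1292935), where 1292935 = lcm(76055, 119).
The solution is unique modulo lcm(371, 1435, 119) = 1292935.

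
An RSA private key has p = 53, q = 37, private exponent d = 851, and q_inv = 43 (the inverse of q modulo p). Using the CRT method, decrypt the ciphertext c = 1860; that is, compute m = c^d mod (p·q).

618

d_p = d mod (p−1) = 851 mod 52 = 19; d_q = d mod (q−1) = 23.
m₁ = c^(d_p) mod p: c ≡ 5 (mod 53), and 5^19 mod 53 = 35.
m₂ = c^(d_q) mod q: c ≡ 10 (mod 37), and 10^23 mod 37 = 26.
h = q_inv·(m₁ − m₂) mod p = 43·(35 − 26) mod 53 = 16.
m = m₂ + h·q = 26 + 16·37 = 618.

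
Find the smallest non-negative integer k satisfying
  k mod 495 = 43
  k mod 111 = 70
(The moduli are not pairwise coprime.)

15388

gcd(495, 111) = 3 and 3 | (70 − 43), so the pair is consistent; merging gives k ≡ 15388 (mod 18315), where 18315 = lcm(495, 111).
The solution is unique modulo lcm(495, 111) = 18315.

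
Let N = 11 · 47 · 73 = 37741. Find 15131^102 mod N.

Mod 11: 15131 ≡ 6; by Fermat, exponent reduces to 102 mod 10 = 2; 6^2 ≡ 3 (mod 11).
Mod 47: 15131 ≡ 44; by Fermat, exponent reduces to 102 mod 46 = 10; 44^10 ≡ 17 (mod 47).
Mod 73: 15131 ≡ 20; by Fermat, exponent reduces to 102 mod 72 = 30; 20^30 ≡ 3 (mod 73).
Combine by CRT: x ≡ 3 (mod 11), x ≡ 17 (mod 47), x ≡ 3 (mod 73) ⇒ x ≡ 21684 (mod 37741).

21684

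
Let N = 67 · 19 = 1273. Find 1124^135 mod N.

Mod 67: 1124 ≡ 52; by Fermat, exponent reduces to 135 mod 66 = 3; 52^3 ≡ 42 (mod 67).
Mod 19: 1124 ≡ 3; by Fermat, exponent reduces to 135 mod 18 = 9; 3^9 ≡ 18 (mod 19).
Combine by CRT: x ≡ 42 (mod 67), x ≡ 18 (mod 19) ⇒ x ≡ 645 (mod 1273).

645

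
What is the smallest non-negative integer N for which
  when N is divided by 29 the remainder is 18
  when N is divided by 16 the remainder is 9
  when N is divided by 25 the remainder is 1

6601

The moduli are pairwise coprime; M = 29·16·25 = 11600.
M/29 = 400; 400 ≡ 23 (mod 29); 23·24 ≡ 1, so inverse 24.
M/16 = 725; 725 ≡ 5 (mod 16); 5·13 ≡ 1, so inverse 13.
M/25 = 464; 464 ≡ 14 (mod 25); 14·9 ≡ 1, so inverse 9.
N ≡ 18·400·24 + 9·725·13 + 1·464·9 = 261801.
261801 mod 11600 = 6601.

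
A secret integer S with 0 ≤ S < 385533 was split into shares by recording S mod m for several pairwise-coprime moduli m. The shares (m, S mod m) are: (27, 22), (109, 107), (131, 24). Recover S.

111505

The moduli are pairwise coprime; N = 27·109·131 = 385533.
N/27 = 14279; 14279 ≡ 23 (mod 27); 23·20 ≡ 1, so inverse 20.
N/109 = 3537; 3537 ≡ 49 (mod 109); 49·89 ≡ 1, so inverse 89.
N/131 = 2943; 2943 ≡ 61 (mod 131); 61·58 ≡ 1, so inverse 58.
S ≡ 22·14279·20 + 107·3537·89 + 24·2943·58 = 44062267.
44062267 mod 385533 = 111505.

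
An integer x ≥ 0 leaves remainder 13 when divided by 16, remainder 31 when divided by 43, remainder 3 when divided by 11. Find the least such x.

The moduli are pairwise coprime; N = 16·43·11 = 7568.
N/16 = 473; 473 ≡ 9 (mod 16); 9·9 ≡ 1, so inverse 9.
N/43 = 176; 176 ≡ 4 (mod 43); 4·11 ≡ 1, so inverse 11.
N/11 = 688; 688 ≡ 6 (mod 11); 6·2 ≡ 1, so inverse 2.
x ≡ 13·473·9 + 31·176·11 + 3·688·2 = 119485.
119485 mod 7568 = 5965.

5965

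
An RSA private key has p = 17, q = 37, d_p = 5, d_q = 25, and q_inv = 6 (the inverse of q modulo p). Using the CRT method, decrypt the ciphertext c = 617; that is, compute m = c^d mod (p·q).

65

m₁ = c^(d_p) mod p: c ≡ 5 (mod 17), and 5^5 mod 17 = 14.
m₂ = c^(d_q) mod q: c ≡ 25 (mod 37), and 25^25 mod 37 = 28.
h = q_inv·(m₁ − m₂) mod p = 6·(14 − 28) mod 17 = 1.
m = m₂ + h·q = 28 + 1·37 = 65.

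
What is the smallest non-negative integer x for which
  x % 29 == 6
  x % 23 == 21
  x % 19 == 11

12418

From x ≡ 6 (mod 29) write x = 6 + 29t. Substituting into x ≡ 21 (mod 23) gives 29t ≡ 15 (mod 23), and since 6⁻¹ ≡ 4 (mod 23), t ≡ 14. Hence x ≡ 6 + 29·14 = 412 (mod 667).
From x ≡ 412 (mod 667) write x = 412 + 667t. Substituting into x ≡ 11 (mod 19) gives 667t ≡ 17 (mod 19), and since 2⁻¹ ≡ 10 (mod 19), t ≡ 18. Hence x ≡ 412 + 667·18 = 12418 (mod 12673).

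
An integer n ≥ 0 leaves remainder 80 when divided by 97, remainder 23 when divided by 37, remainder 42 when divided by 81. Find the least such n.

The moduli are pairwise coprime; M = 97·37·81 = 290709.
M/97 = 2997; 2997 ≡ 87 (mod 97); 87·29 ≡ 1, so inverse 29.
M/37 = 7857; 7857 ≡ 13 (mod 37); 13·20 ≡ 1, so inverse 20.
M/81 = 3589; 3589 ≡ 25 (mod 81); 25·13 ≡ 1, so inverse 13.
n ≡ 80·2997·29 + 23·7857·20 + 42·3589·13 = 12526854.
12526854 mod 290709 = 26367.

26367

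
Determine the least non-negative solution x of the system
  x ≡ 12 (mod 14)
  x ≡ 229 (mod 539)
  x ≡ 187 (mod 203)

gcd(14, 539) = 7 and 7 | (229 − 12), so the pair is consistent; merging gives x ≡ 768 (mod 1078), where 1078 = lcm(14, 539).
gcd(1078, 203) = 7 and 7 | (187 − 768), so the pair is consistent; merging gives x ≡ 25562 (mod 31262), where 31262 = lcm(1078, 203).
The solution is unique modulo lcm(14, 539, 203) = 31262.

25562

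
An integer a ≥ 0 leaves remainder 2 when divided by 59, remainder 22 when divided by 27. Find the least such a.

238

From a ≡ 2 (mod 59) write a = 2 + 59t. Substituting into a ≡ 22 (mod 27) gives 59t ≡ 20 (mod 27), and since 5⁻¹ ≡ 11 (mod 27), t ≡ 4. Hence a ≡ 2 + 59·4 = 238 (mod 1593).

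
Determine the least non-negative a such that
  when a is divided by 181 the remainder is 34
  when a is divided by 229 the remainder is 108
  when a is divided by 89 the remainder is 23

1535095

The moduli are pairwise coprime; N = 181·229·89 = 3688961.
N/181 = 20381; 20381 ≡ 109 (mod 181); 109·93 ≡ 1, so inverse 93.
N/229 = 16109; 16109 ≡ 79 (mod 229); 79·29 ≡ 1, so inverse 29.
N/89 = 41449; 41449 ≡ 64 (mod 89); 64·32 ≡ 1, so inverse 32.
a ≡ 34·20381·93 + 108·16109·29 + 23·41449·32 = 145404574.
145404574 mod 3688961 = 1535095.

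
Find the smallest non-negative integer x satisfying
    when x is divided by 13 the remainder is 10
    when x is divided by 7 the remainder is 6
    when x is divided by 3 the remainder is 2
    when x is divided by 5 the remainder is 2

From x ≡ 10 (mod 13) write x = 10 + 13t. Substituting into x ≡ 6 (mod 7) gives 13t ≡ 3 (mod 7), and since 6⁻¹ ≡ 6 (mod 7), t ≡ 4. Hence x ≡ 10 + 13·4 = 62 (mod 91).
From x ≡ 62 (mod 91) write x = 62 + 91t. Substituting into x ≡ 2 (mod 3) gives 91t ≡ 0 (mod 3), and since 1⁻¹ ≡ 1 (mod 3), t ≡ 0. Hence x ≡ 62 + 91·0 = 62 (mod 273).
From x ≡ 62 (mod 273) write x = 62 + 273t. Substituting into x ≡ 2 (mod 5) gives 273t ≡ 0 (mod 5), and since 3⁻¹ ≡ 2 (mod 5), t ≡ 0. Hence x ≡ 62 + 273·0 = 62 (mod 1365).

62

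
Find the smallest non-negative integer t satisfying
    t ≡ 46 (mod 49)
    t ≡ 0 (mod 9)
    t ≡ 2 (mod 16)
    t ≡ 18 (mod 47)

142146

The moduli are pairwise coprime; N = 49·9·16·47 = 331632.
N/49 = 6768; 6768 ≡ 6 (mod 49); 6·41 ≡ 1, so inverse 41.
N/9 = 36848; 36848 ≡ 2 (mod 9); 2·5 ≡ 1, so inverse 5.
N/16 = 20727; 20727 ≡ 7 (mod 16); 7·7 ≡ 1, so inverse 7.
N/47 = 7056; 7056 ≡ 6 (mod 47); 6·8 ≡ 1, so inverse 8.
t ≡ 46·6768·41 + 0·36848·5 + 2·20727·7 + 18·7056·8 = 14070690.
14070690 mod 331632 = 142146.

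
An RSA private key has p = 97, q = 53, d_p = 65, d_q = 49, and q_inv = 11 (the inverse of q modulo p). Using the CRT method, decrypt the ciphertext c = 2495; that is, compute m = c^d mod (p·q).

3368

m₁ = c^(d_p) mod p: c ≡ 70 (mod 97), and 70^65 mod 97 = 70.
m₂ = c^(d_q) mod q: c ≡ 4 (mod 53), and 4^49 mod 53 = 29.
h = q_inv·(m₁ − m₂) mod p = 11·(70 − 29) mod 97 = 63.
m = m₂ + h·q = 29 + 63·53 = 3368.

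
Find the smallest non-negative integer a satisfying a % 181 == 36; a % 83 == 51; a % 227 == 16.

From a ≡ 36 (mod 181) write a = 36 + 181t. Substituting into a ≡ 51 (mod 83) gives 181t ≡ 15 (mod 83), and since 15⁻¹ ≡ 72 (mod 83), t ≡ 1. Hence a ≡ 36 + 181·1 = 217 (mod 15023).
From a ≡ 217 (mod 15023) write a = 217 + 15023t. Substituting into a ≡ 16 (mod 227) gives 15023t ≡ 26 (mod 227), and since 41⁻¹ ≡ 72 (mod 227), t ≡ 56. Hence a ≡ 217 + 15023·56 = 841505 (mod 3410221).

841505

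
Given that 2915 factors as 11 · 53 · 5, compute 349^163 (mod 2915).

Mod 11: 349 ≡ 8; by Fermat, exponent reduces to 163 mod 10 = 3; 8^3 ≡ 6 (mod 11).
Mod 53: 349 ≡ 31; by Fermat, exponent reduces to 163 mod 52 = 7; 31^7 ≡ 33 (mod 53).
Mod 5: 349 ≡ 4; by Fermat, exponent reduces to 163 mod 4 = 3; 4^3 ≡ 4 (mod 5).
Combine by CRT: x ≡ 6 (mod 11), x ≡ 33 (mod 53), x ≡ 4 (mod 5) ⇒ x ≡ 2789 (mod 2915).

2789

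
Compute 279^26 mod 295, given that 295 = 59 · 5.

26

Mod 59: 279 ≡ 43; 43^26 ≡ 26 (mod 59).
Mod 5: 279 ≡ 4; by Fermat, exponent reduces to 26 mod 4 = 2; 4^2 ≡ 1 (mod 5).
Combine by CRT: x ≡ 26 (mod 59), x ≡ 1 (mod 5) ⇒ x ≡ 26 (mod 295).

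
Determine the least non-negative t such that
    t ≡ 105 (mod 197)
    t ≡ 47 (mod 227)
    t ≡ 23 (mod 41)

The moduli are pairwise coprime; N = 197·227·41 = 1833479.
N/197 = 9307; 9307 ≡ 48 (mod 197); 48·78 ≡ 1, so inverse 78.
N/227 = 8077; 8077 ≡ 132 (mod 227); 132·43 ≡ 1, so inverse 43.
N/41 = 44719; 44719 ≡ 29 (mod 41); 29·17 ≡ 1, so inverse 17.
t ≡ 105·9307·78 + 47·8077·43 + 23·44719·17 = 110033076.
110033076 mod 1833479 = 24336.

24336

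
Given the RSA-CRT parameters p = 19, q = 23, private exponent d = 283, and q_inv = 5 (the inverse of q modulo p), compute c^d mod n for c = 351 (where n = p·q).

386

d_p = d mod (p−1) = 283 mod 18 = 13; d_q = d mod (q−1) = 19.
m₁ = c^(d_p) mod p: c ≡ 9 (mod 19), and 9^13 mod 19 = 6.
m₂ = c^(d_q) mod q: c ≡ 6 (mod 23), and 6^19 mod 23 = 18.
h = q_inv·(m₁ − m₂) mod p = 5·(6 − 18) mod 19 = 16.
m = m₂ + h·q = 18 + 16·23 = 386.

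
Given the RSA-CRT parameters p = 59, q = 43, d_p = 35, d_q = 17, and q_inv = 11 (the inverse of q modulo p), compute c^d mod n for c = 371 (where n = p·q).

1967

m₁ = c^(d_p) mod p: c ≡ 17 (mod 59), and 17^35 mod 59 = 20.
m₂ = c^(d_q) mod q: c ≡ 27 (mod 43), and 27^17 mod 43 = 32.
h = q_inv·(m₁ − m₂) mod p = 11·(20 − 32) mod 59 = 45.
m = m₂ + h·q = 32 + 45·43 = 1967.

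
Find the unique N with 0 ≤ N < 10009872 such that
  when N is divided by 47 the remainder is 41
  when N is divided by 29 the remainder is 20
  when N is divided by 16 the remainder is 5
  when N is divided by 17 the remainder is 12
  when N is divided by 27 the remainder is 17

2902949

From N ≡ 41 (mod 47) write N = 41 + 47t. Substituting into N ≡ 20 (mod 29) gives 47t ≡ 8 (mod 29), and since 18⁻¹ ≡ 21 (mod 29), t ≡ 23. Hence N ≡ 41 + 47·23 = 1122 (mod 1363).
From N ≡ 1122 (mod 1363) write N = 1122 + 1363t. Substituting into N ≡ 5 (mod 16) gives 1363t ≡ 3 (mod 16), and since 3⁻¹ ≡ 11 (mod 16), t ≡ 1. Hence N ≡ 1122 + 1363·1 = 2485 (mod 21808).
From N ≡ 2485 (mod 21808) write N = 2485 + 21808t. Substituting into N ≡ 12 (mod 17) gives 21808t ≡ 9 (mod 17), and since 14⁻¹ ≡ 11 (mod 17), t ≡ 14. Hence N ≡ 2485 + 21808·14 = 307797 (mod 370736).
From N ≡ 307797 (mod 370736) write N = 307797 + 370736t. Substituting into N ≡ 17 (mod 27) gives 370736t ≡ 20 (mod 27), and since 26⁻¹ ≡ 26 (mod 27), t ≡ 7. Hence N ≡ 307797 + 370736·7 = 2902949 (mod 10009872).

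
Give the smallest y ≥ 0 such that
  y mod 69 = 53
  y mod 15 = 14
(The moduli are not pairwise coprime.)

329

Combine the congruences pairwise.
gcd(69, 15) = 3 and 3 | (14 − 53), so the pair is consistent; merging gives y ≡ 329 (mod 345), where 345 = lcm(69, 15).
The solution is unique modulo lcm(69, 15) = 345.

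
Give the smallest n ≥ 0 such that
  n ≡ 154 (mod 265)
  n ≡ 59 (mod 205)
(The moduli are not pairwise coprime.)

9694

gcd(265, 205) = 5 and 5 | (59 − 154), so the pair is consistent; merging gives n ≡ 9694 (mod 10865), where 10865 = lcm(265, 205).
The solution is unique modulo lcm(265, 205) = 10865.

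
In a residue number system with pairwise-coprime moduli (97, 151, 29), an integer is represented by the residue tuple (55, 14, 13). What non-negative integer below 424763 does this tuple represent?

Combine the congruences pairwise.
From x ≡ 55 (mod 97) write x = 55 + 97t. Substituting into x ≡ 14 (mod 151) gives 97t ≡ 110 (mod 151), and since 97⁻¹ ≡ 137 (mod 151), t ≡ 121. Hence x ≡ 55 + 97·121 = 11792 (mod 14647).
From x ≡ 11792 (mod 14647) write x = 11792 + 14647t. Substituting into x ≡ 13 (mod 29) gives 14647t ≡ 24 (mod 29), and since 2⁻¹ ≡ 15 (mod 29), t ≡ 12. Hence x ≡ 11792 + 14647·12 = 187556 (mod 424763).

187556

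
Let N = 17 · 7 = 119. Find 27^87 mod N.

Mod 17: 27 ≡ 10; by Fermat, exponent reduces to 87 mod 16 = 7; 10^7 ≡ 5 (mod 17).
Mod 7: 27 ≡ 6; by Fermat, exponent reduces to 87 mod 6 = 3; 6^3 ≡ 6 (mod 7).
Combine by CRT: x ≡ 5 (mod 17), x ≡ 6 (mod 7) ⇒ x ≡ 90 (mod 119).

90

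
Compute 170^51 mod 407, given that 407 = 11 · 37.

236

Mod 11: 170 ≡ 5; by Fermat, exponent reduces to 51 mod 10 = 1; 5^1 ≡ 5 (mod 11).
Mod 37: 170 ≡ 22; by Fermat, exponent reduces to 51 mod 36 = 15; 22^15 ≡ 14 (mod 37).
Combine by CRT: x ≡ 5 (mod 11), x ≡ 14 (mod 37) ⇒ x ≡ 236 (mod 407).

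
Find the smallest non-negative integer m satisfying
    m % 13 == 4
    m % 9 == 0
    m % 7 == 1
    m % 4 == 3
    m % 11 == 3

21519

The moduli are pairwise coprime; N = 13·9·7·4·11 = 36036.
N/13 = 2772; 2772 ≡ 3 (mod 13); 3·9 ≡ 1, so inverse 9.
N/9 = 4004; 4004 ≡ 8 (mod 9); 8·8 ≡ 1, so inverse 8.
N/7 = 5148; 5148 ≡ 3 (mod 7); 3·5 ≡ 1, so inverse 5.
N/4 = 9009; 9009 ≡ 1 (mod 4), inverse 1.
N/11 = 3276; 3276 ≡ 9 (mod 11); 9·5 ≡ 1, so inverse 5.
m ≡ 4·2772·9 + 0·4004·8 + 1·5148·5 + 3·9009·1 + 3·3276·5 = 201699.
201699 mod 36036 = 21519.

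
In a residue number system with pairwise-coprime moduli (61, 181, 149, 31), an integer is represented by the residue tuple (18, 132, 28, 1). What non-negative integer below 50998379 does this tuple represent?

Combine the congruences pairwise.
From x ≡ 18 (mod 61) write x = 18 + 61t. Substituting into x ≡ 132 (mod 181) gives 61t ≡ 114 (mod 181), and since 61⁻¹ ≡ 92 (mod 181), t ≡ 171. Hence x ≡ 18 + 61·171 = 10449 (mod 11041).
From x ≡ 10449 (mod 11041) write x = 10449 + 11041t. Substituting into x ≡ 28 (mod 149) gives 11041t ≡ 9 (mod 149), and since 15⁻¹ ≡ 10 (mod 149), t ≡ 90. Hence x ≡ 10449 + 11041·90 = 1004139 (mod 1645109).
From x ≡ 1004139 (mod 1645109) write x = 1004139 + 1645109t. Substituting into x ≡ 1 (mod 31) gives 1645109t ≡ 14 (mod 31), and since 1⁻¹ ≡ 1 (mod 31), t ≡ 14. Hence x ≡ 1004139 + 1645109·14 = 24035665 (mod 50998379).

24035665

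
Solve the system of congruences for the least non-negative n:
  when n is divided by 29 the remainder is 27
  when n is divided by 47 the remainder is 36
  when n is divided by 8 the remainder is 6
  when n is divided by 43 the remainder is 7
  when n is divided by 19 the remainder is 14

807590

The moduli are pairwise coprime; M = 29·47·8·43·19 = 8908568.
M/29 = 307192; 307192 ≡ 24 (mod 29); 24·23 ≡ 1, so inverse 23.
M/47 = 189544; 189544 ≡ 40 (mod 47); 40·20 ≡ 1, so inverse 20.
M/8 = 1113571; 1113571 ≡ 3 (mod 8); 3·3 ≡ 1, so inverse 3.
M/43 = 207176; 207176 ≡ 2 (mod 43); 2·22 ≡ 1, so inverse 22.
M/19 = 468872; 468872 ≡ 9 (mod 19); 9·17 ≡ 1, so inverse 17.
n ≡ 27·307192·23 + 36·189544·20 + 6·1113571·3 + 7·207176·22 + 14·468872·17 = 490778830.
490778830 mod 8908568 = 807590.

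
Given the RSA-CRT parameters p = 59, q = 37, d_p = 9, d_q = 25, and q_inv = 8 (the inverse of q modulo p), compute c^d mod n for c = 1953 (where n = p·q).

732

m₁ = c^(d_p) mod p: c ≡ 6 (mod 59), and 6^9 mod 59 = 24.
m₂ = c^(d_q) mod q: c ≡ 29 (mod 37), and 29^25 mod 37 = 29.
h = q_inv·(m₁ − m₂) mod p = 8·(24 − 29) mod 59 = 19.
m = m₂ + h·q = 29 + 19·37 = 732.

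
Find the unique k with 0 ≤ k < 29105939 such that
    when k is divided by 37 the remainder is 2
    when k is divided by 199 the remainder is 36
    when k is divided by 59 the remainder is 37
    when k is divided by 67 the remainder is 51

From k ≡ 2 (mod 37) write k = 2 + 37t. Substituting into k ≡ 36 (mod 199) gives 37t ≡ 34 (mod 199), and since 37⁻¹ ≡ 156 (mod 199), t ≡ 130. Hence k ≡ 2 + 37·130 = 4812 (mod 7363).
From k ≡ 4812 (mod 7363) write k = 4812 + 7363t. Substituting into k ≡ 37 (mod 59) gives 7363t ≡ 4 (mod 59), and since 47⁻¹ ≡ 54 (mod 59), t ≡ 39. Hence k ≡ 4812 + 7363·39 = 291969 (mod 434417).
From k ≡ 291969 (mod 434417) write k = 291969 + 434417t. Substituting into k ≡ 51 (mod 67) gives 434417t ≡ 1 (mod 67), and since 56⁻¹ ≡ 6 (mod 67), t ≡ 6. Hence k ≡ 291969 + 434417·6 = 2898471 (mod 29105939).

2898471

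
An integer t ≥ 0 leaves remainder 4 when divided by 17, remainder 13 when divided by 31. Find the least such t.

106

From t ≡ 4 (mod 17) write t = 4 + 17s. Substituting into t ≡ 13 (mod 31) gives 17s ≡ 9 (mod 31), and since 17⁻¹ ≡ 11 (mod 31), s ≡ 6. Hence t ≡ 4 + 17·6 = 106 (mod 527).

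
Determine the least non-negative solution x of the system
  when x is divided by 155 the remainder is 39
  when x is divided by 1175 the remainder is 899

Combine the congruences pairwise.
gcd(155, 1175) = 5 and 5 | (899 − 39), so the pair is consistent; merging gives x ≡ 22049 (mod 36425), where 36425 = lcm(155, 1175).
The solution is unique modulo lcm(155, 1175) = 36425.

22049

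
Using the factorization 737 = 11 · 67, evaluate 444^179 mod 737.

388

Mod 11: 444 ≡ 4; by Fermat, exponent reduces to 179 mod 10 = 9; 4^9 ≡ 3 (mod 11).
Mod 67: 444 ≡ 42; by Fermat, exponent reduces to 179 mod 66 = 47; 42^47 ≡ 53 (mod 67).
Combine by CRT: x ≡ 3 (mod 11), x ≡ 53 (mod 67) ⇒ x ≡ 388 (mod 737).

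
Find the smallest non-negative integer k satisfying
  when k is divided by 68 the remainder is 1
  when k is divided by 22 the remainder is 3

gcd(68, 22) = 2 and 2 | (3 − 1), so the pair is consistent; merging gives k ≡ 69 (mod 748), where 748 = lcm(68, 22).
The solution is unique modulo lcm(68, 22) = 748.

69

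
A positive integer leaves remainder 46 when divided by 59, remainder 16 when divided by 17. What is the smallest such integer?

577

From k ≡ 46 (mod 59) write k = 46 + 59t. Substituting into k ≡ 16 (mod 17) gives 59t ≡ 4 (mod 17), and since 8⁻¹ ≡ 15 (mod 17), t ≡ 9. Hence k ≡ 46 + 59·9 = 577 (mod 1003).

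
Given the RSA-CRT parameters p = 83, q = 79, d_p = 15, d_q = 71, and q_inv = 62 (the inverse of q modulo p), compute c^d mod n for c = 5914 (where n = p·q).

m₁ = c^(d_p) mod p: c ≡ 21 (mod 83), and 21^15 mod 83 = 27.
m₂ = c^(d_q) mod q: c ≡ 68 (mod 79), and 68^71 mod 79 = 59.
h = q_inv·(m₁ − m₂) mod p = 62·(27 − 59) mod 83 = 8.
m = m₂ + h·q = 59 + 8·79 = 691.

691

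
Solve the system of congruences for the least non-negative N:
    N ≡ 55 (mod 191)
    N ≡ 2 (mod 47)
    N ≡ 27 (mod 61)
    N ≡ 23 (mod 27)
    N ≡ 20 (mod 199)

From N ≡ 55 (mod 191) write N = 55 + 191t. Substituting into N ≡ 2 (mod 47) gives 191t ≡ 41 (mod 47), and since 3⁻¹ ≡ 16 (mod 47), t ≡ 45. Hence N ≡ 55 + 191·45 = 8650 (mod 8977).
From N ≡ 8650 (mod 8977) write N = 8650 + 8977t. Substituting into N ≡ 27 (mod 61) gives 8977t ≡ 39 (mod 61), and since 10⁻¹ ≡ 55 (mod 61), t ≡ 10. Hence N ≡ 8650 + 8977·10 = 98420 (mod 547597).
From N ≡ 98420 (mod 547597) write N = 98420 + 547597t. Substituting into N ≡ 23 (mod 27) gives 547597t ≡ 18 (mod 27), and since 10⁻¹ ≡ 19 (mod 27), t ≡ 18. Hence N ≡ 98420 + 547597·18 = 9955166 (mod 14785119).
From N ≡ 9955166 (mod 14785119) write N = 9955166 + 14785119t. Substituting into N ≡ 20 (mod 199) gives 14785119t ≡ 28 (mod 199), and since 16⁻¹ ≡ 112 (mod 199), t ≡ 151. Hence N ≡ 9955166 + 14785119·151 = 2242508135 (mod 2942238681).

2242508135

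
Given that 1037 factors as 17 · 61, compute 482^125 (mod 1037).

Mod 17: 482 ≡ 6; by Fermat, exponent reduces to 125 mod 16 = 13; 6^13 ≡ 10 (mod 17).
Mod 61: 482 ≡ 55; by Fermat, exponent reduces to 125 mod 60 = 5; 55^5 ≡ 32 (mod 61).
Combine by CRT: x ≡ 10 (mod 17), x ≡ 32 (mod 61) ⇒ x ≡ 520 (mod 1037).

520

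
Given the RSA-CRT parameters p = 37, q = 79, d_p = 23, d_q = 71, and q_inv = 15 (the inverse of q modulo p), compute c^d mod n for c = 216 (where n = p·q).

m₁ = c^(d_p) mod p: c ≡ 31 (mod 37), and 31^23 mod 37 = 6.
m₂ = c^(d_q) mod q: c ≡ 58 (mod 79), and 58^71 mod 79 = 71.
h = q_inv·(m₁ − m₂) mod p = 15·(6 − 71) mod 37 = 24.
m = m₂ + h·q = 71 + 24·79 = 1967.

1967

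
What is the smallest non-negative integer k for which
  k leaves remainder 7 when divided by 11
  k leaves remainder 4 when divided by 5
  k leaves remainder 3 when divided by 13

The moduli are pairwise coprime; N = 11·5·13 = 715.
N/11 = 65; 65 ≡ 10 (mod 11); 10·10 ≡ 1, so inverse 10.
N/5 = 143; 143 ≡ 3 (mod 5); 3·2 ≡ 1, so inverse 2.
N/13 = 55; 55 ≡ 3 (mod 13); 3·9 ≡ 1, so inverse 9.
k ≡ 7·65·10 + 4·143·2 + 3·55·9 = 7179.
7179 mod 715 = 29.

29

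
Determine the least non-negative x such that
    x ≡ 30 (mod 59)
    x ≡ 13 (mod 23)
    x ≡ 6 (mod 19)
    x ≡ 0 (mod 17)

20621

The moduli are pairwise coprime; N = 59·23·19·17 = 438311.
N/59 = 7429; 7429 ≡ 54 (mod 59); 54·47 ≡ 1, so inverse 47.
N/23 = 19057; 19057 ≡ 13 (mod 23); 13·16 ≡ 1, so inverse 16.
N/19 = 23069; 23069 ≡ 3 (mod 19); 3·13 ≡ 1, so inverse 13.
N/17 = 25783; 25783 ≡ 11 (mod 17); 11·14 ≡ 1, so inverse 14.
x ≡ 30·7429·47 + 13·19057·16 + 6·23069·13 + 0·25783·14 = 16238128.
16238128 mod 438311 = 20621.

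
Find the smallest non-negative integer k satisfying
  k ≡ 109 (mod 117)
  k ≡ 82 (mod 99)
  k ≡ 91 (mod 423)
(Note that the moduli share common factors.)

Combine the congruences pairwise.
gcd(117, 99) = 9 and 9 | (82 − 109), so the pair is consistent; merging gives k ≡ 577 (mod 1287), where 1287 = lcm(117, 99).
gcd(1287, 423) = 9 and 9 | (91 − 577), so the pair is consistent; merging gives k ≡ 26317 (mod 60489), where 60489 = lcm(1287, 423).
The solution is unique modulo lcm(117, 99, 423) = 60489.

26317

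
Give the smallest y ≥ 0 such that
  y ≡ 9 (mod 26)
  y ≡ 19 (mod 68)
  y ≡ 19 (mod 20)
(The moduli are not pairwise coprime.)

gcd(26, 68) = 2 and 2 | (19 − 9), so the pair is consistent; merging gives y ≡ 87 (mod 884), where 884 = lcm(26, 68).
gcd(884, 20) = 4 and 4 | (19 − 87), so the pair is consistent; merging gives y ≡ 2739 (mod 4420), where 4420 = lcm(884, 20).
The solution is unique modulo lcm(26, 68, 20) = 4420.

2739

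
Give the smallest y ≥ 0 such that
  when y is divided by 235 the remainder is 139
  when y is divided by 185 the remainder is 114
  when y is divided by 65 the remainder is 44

100014

Combine the congruences pairwise.
gcd(235, 185) = 5 and 5 | (114 − 139), so the pair is consistent; merging gives y ≡ 4369 (mod 8695), where 8695 = lcm(235, 185).
gcd(8695, 65) = 5 and 5 | (44 − 4369), so the pair is consistent; merging gives y ≡ 100014 (mod 113035), where 113035 = lcm(8695, 65).
The solution is unique modulo lcm(235, 185, 65) = 113035.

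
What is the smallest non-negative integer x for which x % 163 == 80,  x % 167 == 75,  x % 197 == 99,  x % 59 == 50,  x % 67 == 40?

416678936

From x ≡ 80 (mod 163) write x = 80 + 163t. Substituting into x ≡ 75 (mod 167) gives 163t ≡ 162 (mod 167), and since 163⁻¹ ≡ 125 (mod 167), t ≡ 43. Hence x ≡ 80 + 163·43 = 7089 (mod 27221).
From x ≡ 7089 (mod 27221) write x = 7089 + 27221t. Substituting into x ≡ 99 (mod 197) gives 27221t ≡ 102 (mod 197), and since 35⁻¹ ≡ 152 (mod 197), t ≡ 138. Hence x ≡ 7089 + 27221·138 = 3763587 (mod 5362537).
From x ≡ 3763587 (mod 5362537) write x = 3763587 + 5362537t. Substituting into x ≡ 50 (mod 59) gives 5362537t ≡ 14 (mod 59), and since 27⁻¹ ≡ 35 (mod 59), t ≡ 18. Hence x ≡ 3763587 + 5362537·18 = 100289253 (mod 316389683).
From x ≡ 100289253 (mod 316389683) write x = 100289253 + 316389683t. Substituting into x ≡ 40 (mod 67) gives 316389683t ≡ 5 (mod 67), and since 5⁻¹ ≡ 27 (mod 67), t ≡ 1. Hence x ≡ 100289253 + 316389683·1 = 416678936 (mod 21198108761).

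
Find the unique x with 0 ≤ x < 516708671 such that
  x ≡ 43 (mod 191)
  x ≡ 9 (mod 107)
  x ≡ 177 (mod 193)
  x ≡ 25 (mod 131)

The moduli are pairwise coprime; N = 191·107·193·131 = 516708671.
N/191 = 2705281; 2705281 ≡ 148 (mod 191); 148·151 ≡ 1, so inverse 151.
N/107 = 4829053; 4829053 ≡ 36 (mod 107); 36·3 ≡ 1, so inverse 3.
N/193 = 2677247; 2677247 ≡ 144 (mod 193); 144·63 ≡ 1, so inverse 63.
N/131 = 3944341; 3944341 ≡ 62 (mod 131); 62·112 ≡ 1, so inverse 112.
x ≡ 43·2705281·151 + 9·4829053·3 + 177·2677247·63 + 25·3944341·112 = 58593910061.
58593910061 mod 516708671 = 205830238.

205830238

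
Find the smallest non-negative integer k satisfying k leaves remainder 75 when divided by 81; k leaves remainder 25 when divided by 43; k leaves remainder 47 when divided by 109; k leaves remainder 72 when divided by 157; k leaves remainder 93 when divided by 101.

3681490089

Combine the congruences pairwise.
From k ≡ 75 (mod 81) write k = 75 + 81t. Substituting into k ≡ 25 (mod 43) gives 81t ≡ 36 (mod 43), and since 38⁻¹ ≡ 17 (mod 43), t ≡ 10. Hence k ≡ 75 + 81·10 = 885 (mod 3483).
From k ≡ 885 (mod 3483) write k = 885 + 3483t. Substituting into k ≡ 47 (mod 109) gives 3483t ≡ 34 (mod 109), and since 104⁻¹ ≡ 87 (mod 109), t ≡ 15. Hence k ≡ 885 + 3483·15 = 53130 (mod 379647).
From k ≡ 53130 (mod 379647) write k = 53130 + 379647t. Substituting into k ≡ 72 (mod 157) gives 379647t ≡ 8 (mod 157), and since 21⁻¹ ≡ 15 (mod 157), t ≡ 120. Hence k ≡ 53130 + 379647·120 = 45610770 (mod 59604579).
From k ≡ 45610770 (mod 59604579) write k = 45610770 + 59604579t. Substituting into k ≡ 93 (mod 101) gives 59604579t ≡ 14 (mod 101), and since 35⁻¹ ≡ 26 (mod 101), t ≡ 61. Hence k ≡ 45610770 + 59604579·61 = 3681490089 (mod 6020062479).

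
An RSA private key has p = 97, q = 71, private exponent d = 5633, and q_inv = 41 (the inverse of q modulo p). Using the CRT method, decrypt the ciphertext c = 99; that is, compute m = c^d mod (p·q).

d_p = d mod (p−1) = 5633 mod 96 = 65; d_q = d mod (q−1) = 33.
m₁ = c^(d_p) mod p: c ≡ 2 (mod 97), and 2^65 mod 97 = 25.
m₂ = c^(d_q) mod q: c ≡ 28 (mod 71), and 28^33 mod 71 = 47.
h = q_inv·(m₁ − m₂) mod p = 41·(25 − 47) mod 97 = 68.
m = m₂ + h·q = 47 + 68·71 = 4875.

4875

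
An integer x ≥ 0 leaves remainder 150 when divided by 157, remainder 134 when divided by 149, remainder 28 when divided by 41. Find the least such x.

70015

From x ≡ 150 (mod 157) write x = 150 + 157t. Substituting into x ≡ 134 (mod 149) gives 157t ≡ 133 (mod 149), and since 8⁻¹ ≡ 56 (mod 149), t ≡ 147. Hence x ≡ 150 + 157·147 = 23229 (mod 23393).
From x ≡ 23229 (mod 23393) write x = 23229 + 23393t. Substituting into x ≡ 28 (mod 41) gives 23393t ≡ 5 (mod 41), and since 23⁻¹ ≡ 25 (mod 41), t ≡ 2. Hence x ≡ 23229 + 23393·2 = 70015 (mod 959113).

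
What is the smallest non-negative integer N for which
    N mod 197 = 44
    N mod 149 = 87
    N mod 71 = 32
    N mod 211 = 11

The moduli are pairwise coprime; M = 197·149·71·211 = 439737293.
M/197 = 2232169; 2232169 ≡ 159 (mod 197); 159·57 ≡ 1, so inverse 57.
M/149 = 2951257; 2951257 ≡ 14 (mod 149); 14·32 ≡ 1, so inverse 32.
M/71 = 6193483; 6193483 ≡ 11 (mod 71); 11·13 ≡ 1, so inverse 13.
M/211 = 2084063; 2084063 ≡ 16 (mod 211); 16·66 ≡ 1, so inverse 66.
N ≡ 44·2232169·57 + 87·2951257·32 + 32·6193483·13 + 11·2084063·66 = 17904098006.
17904098006 mod 439737293 = 314606286.

314606286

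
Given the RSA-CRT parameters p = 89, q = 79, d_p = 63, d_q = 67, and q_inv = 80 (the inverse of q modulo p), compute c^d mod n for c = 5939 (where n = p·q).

m₁ = c^(d_p) mod p: c ≡ 65 (mod 89), and 65^63 mod 89 = 38.
m₂ = c^(d_q) mod q: c ≡ 14 (mod 79), and 14^67 mod 79 = 41.
h = q_inv·(m₁ − m₂) mod p = 80·(38 − 41) mod 89 = 27.
m = m₂ + h·q = 41 + 27·79 = 2174.

2174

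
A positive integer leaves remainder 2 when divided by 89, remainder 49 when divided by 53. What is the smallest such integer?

From k ≡ 2 (mod 89) write k = 2 + 89t. Substituting into k ≡ 49 (mod 53) gives 89t ≡ 47 (mod 53), and since 36⁻¹ ≡ 28 (mod 53), t ≡ 44. Hence k ≡ 2 + 89·44 = 3918 (mod 4717).

3918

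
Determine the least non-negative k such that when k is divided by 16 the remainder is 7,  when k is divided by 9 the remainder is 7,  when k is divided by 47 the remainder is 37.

1447

From k ≡ 7 (mod 16) write k = 7 + 16t. Substituting into k ≡ 7 (mod 9) gives 16t ≡ 0 (mod 9), and since 7⁻¹ ≡ 4 (mod 9), t ≡ 0. Hence k ≡ 7 + 16·0 = 7 (mod 144).
From k ≡ 7 (mod 144) write k = 7 + 144t. Substituting into k ≡ 37 (mod 47) gives 144t ≡ 30 (mod 47), and since 3⁻¹ ≡ 16 (mod 47), t ≡ 10. Hence k ≡ 7 + 144·10 = 1447 (mod 6768).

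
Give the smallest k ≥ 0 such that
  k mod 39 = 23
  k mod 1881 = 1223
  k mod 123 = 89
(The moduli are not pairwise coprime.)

gcd(39, 1881) = 3 and 3 | (1223 − 23), so the pair is consistent; merging gives k ≡ 3104 (mod 24453), where 24453 = lcm(39, 1881).
gcd(24453, 123) = 3 and 3 | (89 − 3104), so the pair is consistent; merging gives k ≡ 443258 (mod 1002573), where 1002573 = lcm(24453, 123).
The solution is unique modulo lcm(39, 1881, 123) = 1002573.

443258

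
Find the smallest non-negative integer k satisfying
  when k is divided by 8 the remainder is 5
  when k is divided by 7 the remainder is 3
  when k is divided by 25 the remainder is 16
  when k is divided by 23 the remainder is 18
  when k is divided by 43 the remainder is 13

From k ≡ 5 (mod 8) write k = 5 + 8t. Substituting into k ≡ 3 (mod 7) gives 8t ≡ 5 (mod 7), and since 1⁻¹ ≡ 1 (mod 7), t ≡ 5. Hence k ≡ 5 + 8·5 = 45 (mod 56).
From k ≡ 45 (mod 56) write k = 45 + 56t. Substituting into k ≡ 16 (mod 25) gives 56t ≡ 21 (mod 25), and since 6⁻¹ ≡ 21 (mod 25), t ≡ 16. Hence k ≡ 45 + 56·16 = 941 (mod 1400).
From k ≡ 941 (mod 1400) write k = 941 + 1400t. Substituting into k ≡ 18 (mod 23) gives 1400t ≡ 20 (mod 23), and since 20⁻¹ ≡ 15 (mod 23), t ≡ 1. Hence k ≡ 941 + 1400·1 = 2341 (mod 32200).
From k ≡ 2341 (mod 32200) write k = 2341 + 32200t. Substituting into k ≡ 13 (mod 43) gives 32200t ≡ 37 (mod 43), and since 36⁻¹ ≡ 6 (mod 43), t ≡ 7. Hence k ≡ 2341 + 32200·7 = 227741 (mod 1384600).

227741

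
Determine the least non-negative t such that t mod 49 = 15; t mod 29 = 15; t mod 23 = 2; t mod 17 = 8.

Combine the congruences pairwise.
From t ≡ 15 (mod 49) write t = 15 + 49s. Substituting into t ≡ 15 (mod 29) gives 49s ≡ 0 (mod 29), and since 20⁻¹ ≡ 16 (mod 29), s ≡ 0. Hence t ≡ 15 + 49·0 = 15 (mod 1421).
From t ≡ 15 (mod 1421) write t = 15 + 1421s. Substituting into t ≡ 2 (mod 23) gives 1421s ≡ 10 (mod 23), and since 18⁻¹ ≡ 9 (mod 23), s ≡ 21. Hence t ≡ 15 + 1421·21 = 29856 (mod 32683).
From t ≡ 29856 (mod 32683) write t = 29856 + 32683s. Substituting into t ≡ 8 (mod 17) gives 32683s ≡ 4 (mod 17), and since 9⁻¹ ≡ 2 (mod 17), s ≡ 8. Hence t ≡ 29856 + 32683·8 = 291320 (mod 555611).

291320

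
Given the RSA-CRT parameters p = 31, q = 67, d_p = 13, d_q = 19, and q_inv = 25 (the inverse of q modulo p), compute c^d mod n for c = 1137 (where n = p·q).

m₁ = c^(d_p) mod p: c ≡ 21 (mod 31), and 21^13 mod 31 = 22.
m₂ = c^(d_q) mod q: c ≡ 65 (mod 67), and 65^19 mod 67 = 54.
h = q_inv·(m₁ − m₂) mod p = 25·(22 − 54) mod 31 = 6.
m = m₂ + h·q = 54 + 6·67 = 456.

456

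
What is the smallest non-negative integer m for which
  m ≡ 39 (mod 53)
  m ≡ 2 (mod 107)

From m ≡ 39 (mod 53) write m = 39 + 53t. Substituting into m ≡ 2 (mod 107) gives 53t ≡ 70 (mod 107), and since 53⁻¹ ≡ 105 (mod 107), t ≡ 74. Hence m ≡ 39 + 53·74 = 3961 (mod 5671).

3961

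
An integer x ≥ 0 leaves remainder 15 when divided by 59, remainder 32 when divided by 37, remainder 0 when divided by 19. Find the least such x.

The moduli are pairwise coprime; N = 59·37·19 = 41477.
N/59 = 703; 703 ≡ 54 (mod 59); 54·47 ≡ 1, so inverse 47.
N/37 = 1121; 1121 ≡ 11 (mod 37); 11·27 ≡ 1, so inverse 27.
N/19 = 2183; 2183 ≡ 17 (mod 19); 17·9 ≡ 1, so inverse 9.
x ≡ 15·703·47 + 32·1121·27 + 0·2183·9 = 1464159.
1464159 mod 41477 = 12464.

12464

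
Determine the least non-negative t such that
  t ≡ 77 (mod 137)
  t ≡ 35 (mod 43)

3776

From t ≡ 77 (mod 137) write t = 77 + 137s. Substituting into t ≡ 35 (mod 43) gives 137s ≡ 1 (mod 43), and since 8⁻¹ ≡ 27 (mod 43), s ≡ 27. Hence t ≡ 77 + 137·27 = 3776 (mod 5891).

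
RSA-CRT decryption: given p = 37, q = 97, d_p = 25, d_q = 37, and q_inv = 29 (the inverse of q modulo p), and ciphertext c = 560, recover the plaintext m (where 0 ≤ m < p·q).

463

m₁ = c^(d_p) mod p: c ≡ 5 (mod 37), and 5^25 mod 37 = 19.
m₂ = c^(d_q) mod q: c ≡ 75 (mod 97), and 75^37 mod 97 = 75.
h = q_inv·(m₁ − m₂) mod p = 29·(19 − 75) mod 37 = 4.
m = m₂ + h·q = 75 + 4·97 = 463.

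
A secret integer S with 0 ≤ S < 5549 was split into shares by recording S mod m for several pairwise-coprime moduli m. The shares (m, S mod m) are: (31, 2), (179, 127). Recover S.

1738

From S ≡ 2 (mod 31) write S = 2 + 31t. Substituting into S ≡ 127 (mod 179) gives 31t ≡ 125 (mod 179), and since 31⁻¹ ≡ 52 (mod 179), t ≡ 56. Hence S ≡ 2 + 31·56 = 1738 (mod 5549).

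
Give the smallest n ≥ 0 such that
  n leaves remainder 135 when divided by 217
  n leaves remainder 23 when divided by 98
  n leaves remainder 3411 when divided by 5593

Combine the congruences pairwise.
gcd(217, 98) = 7 and 7 | (23 − 135), so the pair is consistent; merging gives n ≡ 1003 (mod 3038), where 3038 = lcm(217, 98).
gcd(3038, 5593) = 7 and 7 | (3411 − 1003), so the pair is consistent; merging gives n ≡ 1368103 (mod 2427362), where 2427362 = lcm(3038, 5593).
The solution is unique modulo lcm(217, 98, 5593) = 2427362.

1368103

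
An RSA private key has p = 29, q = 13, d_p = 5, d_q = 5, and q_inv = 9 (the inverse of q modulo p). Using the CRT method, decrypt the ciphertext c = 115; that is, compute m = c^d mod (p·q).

202

m₁ = c^(d_p) mod p: c ≡ 28 (mod 29), and 28^5 mod 29 = 28.
m₂ = c^(d_q) mod q: c ≡ 11 (mod 13), and 11^5 mod 13 = 7.
h = q_inv·(m₁ − m₂) mod p = 9·(28 − 7) mod 29 = 15.
m = m₂ + h·q = 7 + 15·13 = 202.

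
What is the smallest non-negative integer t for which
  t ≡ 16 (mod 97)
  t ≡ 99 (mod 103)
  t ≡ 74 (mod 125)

From t ≡ 16 (mod 97) write t = 16 + 97s. Substituting into t ≡ 99 (mod 103) gives 97s ≡ 83 (mod 103), and since 97⁻¹ ≡ 17 (mod 103), s ≡ 72. Hence t ≡ 16 + 97·72 = 7000 (mod 9991).
From t ≡ 7000 (mod 9991) write t = 7000 + 9991s. Substituting into t ≡ 74 (mod 125) gives 9991s ≡ 74 (mod 125), and since 116⁻¹ ≡ 111 (mod 125), s ≡ 89. Hence t ≡ 7000 + 9991·89 = 896199 (mod 1248875).

896199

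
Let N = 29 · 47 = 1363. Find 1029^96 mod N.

1330

Mod 29: 1029 ≡ 14; by Fermat, exponent reduces to 96 mod 28 = 12; 14^12 ≡ 25 (mod 29).
Mod 47: 1029 ≡ 42; by Fermat, exponent reduces to 96 mod 46 = 4; 42^4 ≡ 14 (mod 47).
Combine by CRT: x ≡ 25 (mod 29), x ≡ 14 (mod 47) ⇒ x ≡ 1330 (mod 1363).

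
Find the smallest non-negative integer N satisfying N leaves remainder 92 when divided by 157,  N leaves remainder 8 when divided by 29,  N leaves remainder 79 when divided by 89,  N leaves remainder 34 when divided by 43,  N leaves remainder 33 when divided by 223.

The moduli are pairwise coprime; M = 157·29·89·43·223 = 3885625813.
M/157 = 24749209; 24749209 ≡ 43 (mod 157); 43·84 ≡ 1, so inverse 84.
M/29 = 133987097; 133987097 ≡ 21 (mod 29); 21·18 ≡ 1, so inverse 18.
M/89 = 43658717; 43658717 ≡ 34 (mod 89); 34·55 ≡ 1, so inverse 55.
M/43 = 90363391; 90363391 ≡ 9 (mod 43); 9·24 ≡ 1, so inverse 24.
M/223 = 17424331; 17424331 ≡ 3 (mod 223); 3·149 ≡ 1, so inverse 149.
N ≡ 92·24749209·84 + 8·133987097·18 + 79·43658717·55 + 34·90363391·24 + 33·17424331·149 = 559665117068.
559665117068 mod 3885625813 = 134999996.

134999996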